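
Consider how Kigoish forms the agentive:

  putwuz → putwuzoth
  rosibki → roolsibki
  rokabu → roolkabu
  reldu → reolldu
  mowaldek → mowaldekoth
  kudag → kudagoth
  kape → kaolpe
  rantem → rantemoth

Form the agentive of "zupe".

putwuz and reldu both have last vowel 'u' yet inflect differently (putwuzoth, reolldu), so the last vowel is not what conditions the rule; whether the stem ends in a vowel or a consonant is.
"zupe" ends in a vowel. The stems ending in a vowel (reldu → reolldu, rosibki → roolsibki, rokabu → roolkabu) insert -ol- after the first vowel.
The other pattern: stems ending in a consonant add -oth.
So zupe → zuolpe.

zuolpe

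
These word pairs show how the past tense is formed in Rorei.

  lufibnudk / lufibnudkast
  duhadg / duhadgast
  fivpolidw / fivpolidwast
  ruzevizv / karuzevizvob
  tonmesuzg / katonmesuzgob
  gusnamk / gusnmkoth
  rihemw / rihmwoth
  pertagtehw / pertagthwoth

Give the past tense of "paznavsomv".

paznavsmvoth

duhadg and tonmesuzg both end in -g yet inflect differently (duhadgast, katonmesuzgob), so the final letter is not what conditions the rule; the second-to-last letter is.
"paznavsomv" has second-to-last letter 'm'. The stems whose second-to-last letter is 'm' (gusnamk → gusnmkoth, rihemw → rihmwoth) delete the last vowel and add -oth.
The other patterns: stems whose second-to-last letter is 'd' add -ast; stems whose second-to-last letter is 'z' add ka- … -ob around the stem.
So paznavsomv → paznavsmvoth.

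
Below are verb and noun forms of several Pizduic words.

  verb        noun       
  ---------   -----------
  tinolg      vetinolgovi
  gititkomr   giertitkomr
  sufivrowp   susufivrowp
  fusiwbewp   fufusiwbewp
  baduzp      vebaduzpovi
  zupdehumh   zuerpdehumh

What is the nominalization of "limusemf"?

liermusemf

fusiwbewp and baduzp both end in -p yet inflect differently (fufusiwbewp, vebaduzpovi), so the final letter is not what conditions the rule; the second-to-last letter is.
"limusemf" has second-to-last letter 'm'. The stems whose second-to-last letter is 'm' (zupdehumh → zuerpdehumh, gititkomr → giertitkomr) insert -er- after the first vowel.
So limusemf → liermusemf.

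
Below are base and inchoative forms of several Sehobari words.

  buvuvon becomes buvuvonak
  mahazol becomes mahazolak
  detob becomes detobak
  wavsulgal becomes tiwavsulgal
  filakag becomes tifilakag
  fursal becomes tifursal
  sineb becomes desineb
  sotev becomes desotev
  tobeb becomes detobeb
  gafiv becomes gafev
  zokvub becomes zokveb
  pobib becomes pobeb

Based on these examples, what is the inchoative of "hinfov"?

hinfovak

"hinfov" has last vowel 'o'. The stems whose last vowel is 'o' (buvuvon → buvuvonak, mahazol → mahazolak, detob → detobak) add -ak.
The other patterns: stems whose last vowel is 'a' add the prefix ti-; stems whose last vowel is 'e' add the prefix de-; stems whose last vowel is 'i' or 'u' change the last vowel to 'e'.
So hinfov → hinfovak.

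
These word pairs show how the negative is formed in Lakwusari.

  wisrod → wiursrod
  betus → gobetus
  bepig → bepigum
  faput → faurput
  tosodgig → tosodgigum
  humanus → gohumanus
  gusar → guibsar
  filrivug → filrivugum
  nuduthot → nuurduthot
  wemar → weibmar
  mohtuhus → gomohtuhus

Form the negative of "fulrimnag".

fulrimnagum

"fulrimnag" ends in -g. The stems ending in -g (tosodgig → tosodgigum, filrivug → filrivugum, bepig → bepigum) add -um.
So fulrimnag → fulrimnagum.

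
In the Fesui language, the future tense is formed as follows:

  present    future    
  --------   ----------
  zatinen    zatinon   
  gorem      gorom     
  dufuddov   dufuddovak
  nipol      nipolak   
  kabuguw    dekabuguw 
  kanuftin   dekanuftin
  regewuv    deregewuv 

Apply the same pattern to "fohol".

foholak

zatinen and kanuftin both end in -n yet inflect differently (zatinon, dekanuftin), so the final letter is not what conditions the rule; the last vowel is.
"fohol" has last vowel 'o'. The stems whose last vowel is 'o' (dufuddov → dufuddovak, nipol → nipolak) add -ak.
The other patterns: stems whose last vowel is 'e' change the last vowel to 'o'; stems whose last vowel is 'i' or 'u' add the prefix de-.
So fohol → foholak.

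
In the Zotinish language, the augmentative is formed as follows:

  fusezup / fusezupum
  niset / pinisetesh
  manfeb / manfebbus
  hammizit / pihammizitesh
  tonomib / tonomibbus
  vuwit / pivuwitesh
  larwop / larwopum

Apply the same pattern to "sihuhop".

manfeb and niset both have last vowel 'e' yet inflect differently (manfebbus, pinisetesh), so the last vowel is not what conditions the rule; the final letter is.
"sihuhop" ends in -p. The stems ending in -p (larwop → larwopum, fusezup → fusezupum) add -um.
So sihuhop → sihuhopum.

sihuhopum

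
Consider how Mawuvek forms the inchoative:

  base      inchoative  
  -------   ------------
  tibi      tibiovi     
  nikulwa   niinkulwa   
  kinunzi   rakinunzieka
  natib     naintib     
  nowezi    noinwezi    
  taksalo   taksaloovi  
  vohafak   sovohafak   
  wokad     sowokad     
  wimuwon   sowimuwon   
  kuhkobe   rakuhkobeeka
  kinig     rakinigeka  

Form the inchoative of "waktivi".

sowaktivi

"waktivi" begins with w-. The stems beginning with w- (wokad → sowokad, wimuwon → sowimuwon) add the prefix so-.
The other patterns: stems beginning with t- add -ovi; stems beginning with n- insert -in- after the first vowel; stems beginning with k- add ra- … -eka around the stem.
So waktivi → sowaktivi.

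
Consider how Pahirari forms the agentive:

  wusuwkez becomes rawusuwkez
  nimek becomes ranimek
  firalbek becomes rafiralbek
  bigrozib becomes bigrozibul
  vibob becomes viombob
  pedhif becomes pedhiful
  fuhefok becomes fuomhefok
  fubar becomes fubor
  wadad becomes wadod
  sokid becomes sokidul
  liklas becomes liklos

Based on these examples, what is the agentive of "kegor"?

fuhefok and firalbek both end in -k yet inflect differently (fuomhefok, rafiralbek), so the final letter is not what conditions the rule; the last vowel is.
"kegor" has last vowel 'o'. The stems whose last vowel is 'o' (vibob → viombob, fuhefok → fuomhefok) insert -om- after the first vowel.
So kegor → keomgor.

keomgor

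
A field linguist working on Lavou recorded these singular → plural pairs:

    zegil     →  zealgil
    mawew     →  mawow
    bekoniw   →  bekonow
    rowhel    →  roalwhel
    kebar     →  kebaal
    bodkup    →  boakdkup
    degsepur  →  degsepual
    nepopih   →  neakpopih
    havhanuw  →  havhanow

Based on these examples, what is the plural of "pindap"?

piakndap

"pindap" ends in -p. The one such stem in the data (bodkup → boakdkup) inserts -ak- after the first vowel (as does nepopih), so the same rule applies.
So pindap → piakndap.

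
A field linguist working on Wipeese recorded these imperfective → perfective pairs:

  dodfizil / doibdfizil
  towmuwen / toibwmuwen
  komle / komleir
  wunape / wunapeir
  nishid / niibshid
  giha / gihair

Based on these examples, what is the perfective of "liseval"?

liibseval

komle and towmuwen both have last vowel 'e' yet inflect differently (komleir, toibwmuwen), so the last vowel is not what conditions the rule; whether the stem ends in a vowel or a consonant is.
"liseval" ends in a consonant. The stems ending in a consonant (nishid → niibshid, towmuwen → toibwmuwen, dodfizil → doibdfizil) insert -ib- after the first vowel.
The other pattern: stems ending in a vowel add -ir.
So liseval → liibseval.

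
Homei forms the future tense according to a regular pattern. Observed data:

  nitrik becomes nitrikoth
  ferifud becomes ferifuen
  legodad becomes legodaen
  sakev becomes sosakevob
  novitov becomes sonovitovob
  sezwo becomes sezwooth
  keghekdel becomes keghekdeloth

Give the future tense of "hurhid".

"hurhid" ends in -d. The stems ending in -d (legodad → legodaen, ferifud → ferifuen) drop the final letter and add -en.
The other patterns: stems ending in -v add so- … -ob around the stem; stems ending in -k, -l or -o add -oth.
So hurhid → hurhien.

hurhien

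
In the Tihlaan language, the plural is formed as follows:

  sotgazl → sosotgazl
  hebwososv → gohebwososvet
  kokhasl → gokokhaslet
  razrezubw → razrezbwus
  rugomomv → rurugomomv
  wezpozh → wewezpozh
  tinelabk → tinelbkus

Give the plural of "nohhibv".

nohhbvus

kokhasl and sotgazl both end in -l yet inflect differently (gokokhaslet, sosotgazl), so the final letter is not what conditions the rule; the second-to-last letter is.
"nohhibv" has second-to-last letter 'b'. The stems whose second-to-last letter is 'b' (razrezubw → razrezbwus, tinelabk → tinelbkus) delete the last vowel and add -us.
The other patterns: stems whose second-to-last letter is 's' add go- … -et around the stem; stems whose second-to-last letter is 'm' or 'z' repeat the first consonant+vowel as a prefix.
So nohhibv → nohhbvus.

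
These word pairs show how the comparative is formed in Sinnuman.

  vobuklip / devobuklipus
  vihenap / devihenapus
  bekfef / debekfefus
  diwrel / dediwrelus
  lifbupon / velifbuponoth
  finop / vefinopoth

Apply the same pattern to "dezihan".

"dezihan" has last vowel 'a'. The one such stem in the data (vihenap → devihenapus) adds de- … -us around the stem, so the same rule applies.
The other pattern: stems whose last vowel is 'o' add ve- … -oth around the stem.
So dezihan → dedezihanus.

dedezihanus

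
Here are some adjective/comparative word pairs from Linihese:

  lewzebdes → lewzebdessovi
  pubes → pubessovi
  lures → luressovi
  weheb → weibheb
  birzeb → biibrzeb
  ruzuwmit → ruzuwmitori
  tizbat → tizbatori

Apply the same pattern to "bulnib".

buiblnib

"bulnib" ends in -b. The stems ending in -b (weheb → weibheb, birzeb → biibrzeb) insert -ib- after the first vowel.
The other patterns: stems ending in -s double the final consonant and add -ovi; stems ending in -t add -ori.
So bulnib → buiblnib.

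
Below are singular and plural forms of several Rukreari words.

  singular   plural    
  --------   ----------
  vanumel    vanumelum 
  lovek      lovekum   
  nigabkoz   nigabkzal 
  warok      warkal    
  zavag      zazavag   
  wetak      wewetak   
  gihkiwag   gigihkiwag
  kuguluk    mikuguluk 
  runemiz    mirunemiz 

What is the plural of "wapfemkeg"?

"wapfemkeg" has last vowel 'e'. The stems whose last vowel is 'e' (vanumel → vanumelum, lovek → lovekum) add -um.
The other patterns: stems whose last vowel is 'o' delete the last vowel and add -al; stems whose last vowel is 'a' repeat the first consonant+vowel as a prefix; stems whose last vowel is 'i' or 'u' add the prefix mi-.
So wapfemkeg → wapfemkegum.

wapfemkegum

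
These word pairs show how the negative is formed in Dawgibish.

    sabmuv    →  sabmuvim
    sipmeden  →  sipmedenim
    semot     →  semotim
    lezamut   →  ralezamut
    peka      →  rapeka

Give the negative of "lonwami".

semot and lezamut both end in -t yet inflect differently (semotim, ralezamut), so the final letter is not what conditions the rule; the first letter is.
"lonwami" begins with l-. The one such stem in the data (lezamut → ralezamut) adds the prefix ra-, so the same rule applies.
So lonwami → ralonwami.

ralonwami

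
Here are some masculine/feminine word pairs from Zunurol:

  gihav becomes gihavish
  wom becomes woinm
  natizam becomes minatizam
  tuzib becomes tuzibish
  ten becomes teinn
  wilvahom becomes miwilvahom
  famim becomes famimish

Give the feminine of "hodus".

hodusish

wom and famim both end in -m yet inflect differently (woinm, famimish), so the final letter is not what conditions the rule; the number of vowels is.
"hodus" has 2 vowels. The stems with 2 vowels (famim → famimish, tuzib → tuzibish, gihav → gihavish) add -ish.
The other patterns: stems with 1 vowel insert -in- after the first vowel; stems with 3 vowels add the prefix mi-.
So hodus → hodusish.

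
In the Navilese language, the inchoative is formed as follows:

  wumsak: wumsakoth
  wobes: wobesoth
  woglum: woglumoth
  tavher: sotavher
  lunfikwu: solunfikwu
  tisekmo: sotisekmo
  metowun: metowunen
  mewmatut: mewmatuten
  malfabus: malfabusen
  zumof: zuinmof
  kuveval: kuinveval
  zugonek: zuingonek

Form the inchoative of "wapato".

wobes and malfabus both end in -s yet inflect differently (wobesoth, malfabusen), so the final letter is not what conditions the rule; the first letter is.
"wapato" begins with w-. The stems beginning with w- (wumsak → wumsakoth, wobes → wobesoth, woglum → woglumoth) add -oth.
So wapato → wapatooth.

wapatooth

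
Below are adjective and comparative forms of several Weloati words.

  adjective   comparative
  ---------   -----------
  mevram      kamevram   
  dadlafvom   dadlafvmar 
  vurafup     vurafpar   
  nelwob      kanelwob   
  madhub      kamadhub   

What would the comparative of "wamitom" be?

wamitmar

"wamitom" has 3 vowels. The stems with 3 vowels (dadlafvom → dadlafvmar, vurafup → vurafpar) delete the last vowel and add -ar.
So wamitom → wamitmar.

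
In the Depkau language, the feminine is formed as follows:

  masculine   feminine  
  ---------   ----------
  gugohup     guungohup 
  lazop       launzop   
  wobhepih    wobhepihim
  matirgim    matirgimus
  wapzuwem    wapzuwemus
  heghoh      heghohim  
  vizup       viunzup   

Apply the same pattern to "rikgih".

rikgihim

"rikgih" ends in -h. The stems ending in -h (heghoh → heghohim, wobhepih → wobhepihim) add -im.
The other patterns: stems ending in -p insert -un- after the first vowel; stems ending in -m add -us.
So rikgih → rikgihim.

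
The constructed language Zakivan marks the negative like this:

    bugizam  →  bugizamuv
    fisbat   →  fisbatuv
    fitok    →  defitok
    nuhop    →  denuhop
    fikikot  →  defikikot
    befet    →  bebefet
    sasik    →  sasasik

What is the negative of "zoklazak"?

fisbat and fikikot both end in -t yet inflect differently (fisbatuv, defikikot), so the final letter is not what conditions the rule; the last vowel is.
"zoklazak" has last vowel 'a'. The stems whose last vowel is 'a' (bugizam → bugizamuv, fisbat → fisbatuv) add -uv.
The other patterns: stems whose last vowel is 'o' add the prefix de-; stems whose last vowel is 'e' or 'i' repeat the first consonant+vowel as a prefix.
So zoklazak → zoklazakuv.

zoklazakuv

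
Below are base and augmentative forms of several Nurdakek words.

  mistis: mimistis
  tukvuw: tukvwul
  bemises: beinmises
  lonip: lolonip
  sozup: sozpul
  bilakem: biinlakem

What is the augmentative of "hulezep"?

lonip and sozup both end in -p yet inflect differently (lolonip, sozpul), so the final letter is not what conditions the rule; the last vowel is.
"hulezep" has last vowel 'e'. The stems whose last vowel is 'e' (bilakem → biinlakem, bemises → beinmises) insert -in- after the first vowel.
The other patterns: stems whose last vowel is 'i' repeat the first consonant+vowel as a prefix; stems whose last vowel is 'u' delete the last vowel and add -ul.
So hulezep → huinlezep.

huinlezep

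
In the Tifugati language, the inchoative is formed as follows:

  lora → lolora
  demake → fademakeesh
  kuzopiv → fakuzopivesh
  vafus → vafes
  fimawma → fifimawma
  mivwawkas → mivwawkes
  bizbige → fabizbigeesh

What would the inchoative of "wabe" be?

fawabeesh

"wabe" ends in -e. The stems ending in -e (bizbige → fabizbigeesh, demake → fademakeesh) add fa- … -esh around the stem.
So wabe → fawabeesh.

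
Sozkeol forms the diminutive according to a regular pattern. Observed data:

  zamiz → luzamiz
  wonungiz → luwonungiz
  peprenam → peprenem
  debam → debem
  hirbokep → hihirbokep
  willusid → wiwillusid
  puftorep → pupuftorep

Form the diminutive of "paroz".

luparoz

zamiz and willusid both have last vowel 'i' yet inflect differently (luzamiz, wiwillusid), so the last vowel is not what conditions the rule; the final letter is.
"paroz" ends in -z. The stems ending in -z (zamiz → luzamiz, wonungiz → luwonungiz) add the prefix lu-.
So paroz → luparoz.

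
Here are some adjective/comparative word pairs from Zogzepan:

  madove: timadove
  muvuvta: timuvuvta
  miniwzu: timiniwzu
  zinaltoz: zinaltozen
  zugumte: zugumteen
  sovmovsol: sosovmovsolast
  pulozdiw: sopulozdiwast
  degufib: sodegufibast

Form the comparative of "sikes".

sosikesast

madove and zugumte both end in -e yet inflect differently (timadove, zugumteen), so the final letter is not what conditions the rule; the first letter is.
"sikes" begins with s-. The one such stem in the data (sovmovsol → sosovmovsolast) adds so- … -ast around the stem, so the same rule applies.
The other patterns: stems beginning with m- add the prefix ti-; stems beginning with z- add -en.
So sikes → sosikesast.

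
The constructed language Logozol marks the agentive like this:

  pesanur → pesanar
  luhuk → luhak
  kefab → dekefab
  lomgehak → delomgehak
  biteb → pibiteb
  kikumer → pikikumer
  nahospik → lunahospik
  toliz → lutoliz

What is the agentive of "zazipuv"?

luhuk and lomgehak both end in -k yet inflect differently (luhak, delomgehak), so the final letter is not what conditions the rule; the last vowel is.
"zazipuv" has last vowel 'u'. The stems whose last vowel is 'u' (pesanur → pesanar, luhuk → luhak) change the last vowel to 'a'.
The other patterns: stems whose last vowel is 'a' add the prefix de-; stems whose last vowel is 'e' add the prefix pi-; stems whose last vowel is 'i' add the prefix lu-.
So zazipuv → zazipav.

zazipav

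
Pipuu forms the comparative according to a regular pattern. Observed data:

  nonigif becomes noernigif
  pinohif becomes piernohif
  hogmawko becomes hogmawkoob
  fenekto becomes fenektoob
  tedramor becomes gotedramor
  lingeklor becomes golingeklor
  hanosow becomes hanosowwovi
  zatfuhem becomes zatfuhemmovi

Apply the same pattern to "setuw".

hogmawko and tedramor both have last vowel 'o' yet inflect differently (hogmawkoob, gotedramor), so the last vowel is not what conditions the rule; the final letter is.
"setuw" ends in -w. The one such stem in the data (hanosow → hanosowwovi) doubles the final consonant and adds -ovi (as does zatfuhem), so the same rule applies.
So setuw → setuwwovi.

setuwwovi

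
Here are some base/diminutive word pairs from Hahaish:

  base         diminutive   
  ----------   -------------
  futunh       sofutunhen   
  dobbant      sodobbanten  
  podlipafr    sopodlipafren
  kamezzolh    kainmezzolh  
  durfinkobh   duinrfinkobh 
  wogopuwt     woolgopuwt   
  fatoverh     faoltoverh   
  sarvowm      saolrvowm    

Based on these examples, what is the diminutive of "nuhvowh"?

futunh and kamezzolh both end in -h yet inflect differently (sofutunhen, kainmezzolh), so the final letter is not what conditions the rule; the second-to-last letter is.
"nuhvowh" has second-to-last letter 'w'. The stems whose second-to-last letter is 'w' (wogopuwt → woolgopuwt, sarvowm → saolrvowm) insert -ol- after the first vowel.
The other patterns: stems whose second-to-last letter is 'f' or 'n' add so- … -en around the stem; stems whose second-to-last letter is 'b' or 'l' insert -in- after the first vowel.
So nuhvowh → nuolhvowh.

nuolhvowh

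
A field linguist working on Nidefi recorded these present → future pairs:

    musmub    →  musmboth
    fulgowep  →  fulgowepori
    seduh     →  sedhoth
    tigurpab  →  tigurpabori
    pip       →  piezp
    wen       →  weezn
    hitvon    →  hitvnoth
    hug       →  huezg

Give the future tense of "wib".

wiezb

wen and hitvon both end in -n yet inflect differently (weezn, hitvnoth), so the final letter is not what conditions the rule; the number of vowels is.
"wib" has 1 vowel. The stems with 1 vowel (wen → weezn, pip → piezp, hug → huezg) insert -ez- after the first vowel.
So wib → wiezb.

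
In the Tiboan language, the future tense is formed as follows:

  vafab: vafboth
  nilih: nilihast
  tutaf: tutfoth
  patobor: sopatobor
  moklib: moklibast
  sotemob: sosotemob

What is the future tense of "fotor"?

sotemob and vafab both end in -b yet inflect differently (sosotemob, vafboth), so the final letter is not what conditions the rule; the last vowel is.
"fotor" has last vowel 'o'. The stems whose last vowel is 'o' (patobor → sopatobor, sotemob → sosotemob) add the prefix so-.
The other patterns: stems whose last vowel is 'a' delete the last vowel and add -oth; stems whose last vowel is 'i' add -ast.
So fotor → sofotor.

sofotor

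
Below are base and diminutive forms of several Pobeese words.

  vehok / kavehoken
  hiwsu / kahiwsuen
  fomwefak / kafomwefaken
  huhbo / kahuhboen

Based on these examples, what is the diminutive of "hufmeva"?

Every pair shown (vehok → kavehoken, hiwsu → kahiwsuen, fomwefak → kafomwefaken, …) follows the same rule: add ka- … -en around the stem.
So hufmeva → kahufmevaen.

kahufmevaen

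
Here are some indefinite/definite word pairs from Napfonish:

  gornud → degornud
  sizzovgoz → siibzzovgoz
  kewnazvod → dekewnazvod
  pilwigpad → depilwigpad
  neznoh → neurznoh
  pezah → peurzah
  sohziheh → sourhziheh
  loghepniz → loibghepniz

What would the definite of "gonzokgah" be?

gournzokgah

"gonzokgah" ends in -h. The stems ending in -h (pezah → peurzah, neznoh → neurznoh, sohziheh → sourhziheh) insert -ur- after the first vowel.
So gonzokgah → gournzokgah.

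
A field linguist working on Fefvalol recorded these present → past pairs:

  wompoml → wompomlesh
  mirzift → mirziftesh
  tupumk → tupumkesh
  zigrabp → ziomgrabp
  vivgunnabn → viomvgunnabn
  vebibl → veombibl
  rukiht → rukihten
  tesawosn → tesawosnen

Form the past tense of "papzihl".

papzihlen

wompoml and vebibl both end in -l yet inflect differently (wompomlesh, veombibl), so the final letter is not what conditions the rule; the second-to-last letter is.
"papzihl" has second-to-last letter 'h'. The one such stem in the data (rukiht → rukihten) adds -en, so the same rule applies.
So papzihl → papzihlen.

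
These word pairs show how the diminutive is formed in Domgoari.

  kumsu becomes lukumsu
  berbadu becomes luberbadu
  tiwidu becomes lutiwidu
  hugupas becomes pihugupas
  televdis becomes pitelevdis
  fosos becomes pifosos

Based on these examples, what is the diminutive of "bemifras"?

pibemifras

"bemifras" ends in -s. The stems ending in -s (hugupas → pihugupas, televdis → pitelevdis, fosos → pifosos) add the prefix pi-.
The other pattern: stems ending in -u add the prefix lu-.
So bemifras → pibemifras.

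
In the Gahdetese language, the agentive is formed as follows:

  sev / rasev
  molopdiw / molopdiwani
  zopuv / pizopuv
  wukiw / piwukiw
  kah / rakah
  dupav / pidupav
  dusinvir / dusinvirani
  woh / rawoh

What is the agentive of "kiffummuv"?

"kiffummuv" has 3 vowels. The stems with 3 vowels (dusinvir → dusinvirani, molopdiw → molopdiwani) add -ani.
The other patterns: stems with 1 vowel add the prefix ra-; stems with 2 vowels add the prefix pi-.
So kiffummuv → kiffummuvani.

kiffummuvani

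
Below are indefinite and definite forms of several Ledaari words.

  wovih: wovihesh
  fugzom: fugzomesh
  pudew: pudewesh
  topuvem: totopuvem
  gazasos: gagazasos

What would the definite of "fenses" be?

fensesesh

fugzom and topuvem both end in -m yet inflect differently (fugzomesh, totopuvem), so the final letter is not what conditions the rule; the number of vowels is.
"fenses" has 2 vowels. The stems with 2 vowels (wovih → wovihesh, fugzom → fugzomesh, pudew → pudewesh) add -esh.
So fenses → fensesesh.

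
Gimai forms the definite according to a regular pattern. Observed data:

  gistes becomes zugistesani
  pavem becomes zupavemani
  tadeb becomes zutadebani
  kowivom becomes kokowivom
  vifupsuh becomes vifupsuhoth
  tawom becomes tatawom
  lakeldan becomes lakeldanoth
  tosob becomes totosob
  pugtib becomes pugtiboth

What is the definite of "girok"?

pavem and kowivom both end in -m yet inflect differently (zupavemani, kokowivom), so the final letter is not what conditions the rule; the last vowel is.
"girok" has last vowel 'o'. The stems whose last vowel is 'o' (kowivom → kokowivom, tawom → tatawom, tosob → totosob) repeat the first consonant+vowel as a prefix.
So girok → gigirok.

gigirok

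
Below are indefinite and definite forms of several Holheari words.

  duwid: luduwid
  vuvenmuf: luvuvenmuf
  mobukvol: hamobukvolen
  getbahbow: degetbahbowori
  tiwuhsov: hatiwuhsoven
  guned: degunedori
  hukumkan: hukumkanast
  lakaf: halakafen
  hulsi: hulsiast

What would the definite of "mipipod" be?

hamipipoden

guned and duwid both end in -d yet inflect differently (degunedori, luduwid), so the final letter is not what conditions the rule; the first letter is.
"mipipod" begins with m-. The one such stem in the data (mobukvol → hamobukvolen) adds ha- … -en around the stem, so the same rule applies.
The other patterns: stems beginning with h- add -ast; stems beginning with g- add de- … -ori around the stem; stems beginning with d- or v- add the prefix lu-.
So mipipod → hamipipoden.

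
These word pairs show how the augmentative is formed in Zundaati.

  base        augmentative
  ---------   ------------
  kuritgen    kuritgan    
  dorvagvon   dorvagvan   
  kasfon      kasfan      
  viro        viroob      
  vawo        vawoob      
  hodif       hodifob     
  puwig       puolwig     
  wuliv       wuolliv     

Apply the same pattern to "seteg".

seolteg

dorvagvon and viro both have last vowel 'o' yet inflect differently (dorvagvan, viroob), so the last vowel is not what conditions the rule; the final letter is.
"seteg" ends in -g. The one such stem in the data (puwig → puolwig) inserts -ol- after the first vowel (as does wuliv), so the same rule applies.
The other patterns: stems ending in -n change the last vowel to 'a'; stems ending in -f or -o add -ob.
So seteg → seolteg.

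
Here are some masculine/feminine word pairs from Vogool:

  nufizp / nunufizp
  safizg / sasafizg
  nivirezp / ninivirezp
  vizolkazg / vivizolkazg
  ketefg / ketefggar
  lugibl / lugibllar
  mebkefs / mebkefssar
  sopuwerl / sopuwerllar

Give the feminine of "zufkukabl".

zufkukabllar

safizg and ketefg both end in -g yet inflect differently (sasafizg, ketefggar), so the final letter is not what conditions the rule; the second-to-last letter is.
"zufkukabl" has second-to-last letter 'b'. The one such stem in the data (lugibl → lugibllar) doubles the final consonant and adds -ar (as do ketefg, mebkefs), so the same rule applies.
The other pattern: stems whose second-to-last letter is 'z' repeat the first consonant+vowel as a prefix.
So zufkukabl → zufkukabllar.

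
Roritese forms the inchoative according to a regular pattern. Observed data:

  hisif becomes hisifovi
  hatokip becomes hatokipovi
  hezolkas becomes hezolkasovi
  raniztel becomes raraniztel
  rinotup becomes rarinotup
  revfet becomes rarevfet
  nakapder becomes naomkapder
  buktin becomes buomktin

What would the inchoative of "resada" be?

hatokip and rinotup both end in -p yet inflect differently (hatokipovi, rarinotup), so the final letter is not what conditions the rule; the first letter is.
"resada" begins with r-. The stems beginning with r- (raniztel → raraniztel, rinotup → rarinotup, revfet → rarevfet) add the prefix ra-.
The other patterns: stems beginning with h- add -ovi; stems beginning with b- or n- insert -om- after the first vowel.
So resada → raresada.

raresada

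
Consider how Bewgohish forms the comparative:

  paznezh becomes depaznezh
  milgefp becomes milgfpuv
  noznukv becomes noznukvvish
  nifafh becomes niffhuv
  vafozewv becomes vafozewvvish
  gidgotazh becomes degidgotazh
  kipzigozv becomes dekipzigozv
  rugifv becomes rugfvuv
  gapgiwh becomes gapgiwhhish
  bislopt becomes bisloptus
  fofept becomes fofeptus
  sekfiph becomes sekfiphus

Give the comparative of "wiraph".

wiraphus

"wiraph" has second-to-last letter 'p'. The stems whose second-to-last letter is 'p' (fofept → fofeptus, sekfiph → sekfiphus, bislopt → bisloptus) add -us.
The other patterns: stems whose second-to-last letter is 'z' add the prefix de-; stems whose second-to-last letter is 'f' delete the last vowel and add -uv; stems whose second-to-last letter is 'k' or 'w' double the final consonant and add -ish.
So wiraph → wiraphus.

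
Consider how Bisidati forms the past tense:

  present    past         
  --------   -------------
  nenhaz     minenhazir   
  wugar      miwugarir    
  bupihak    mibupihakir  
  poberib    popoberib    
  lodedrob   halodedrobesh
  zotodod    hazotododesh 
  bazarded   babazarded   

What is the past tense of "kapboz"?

zotodod and bazarded both end in -d yet inflect differently (hazotododesh, babazarded), so the final letter is not what conditions the rule; the last vowel is.
"kapboz" has last vowel 'o'. The stems whose last vowel is 'o' (lodedrob → halodedrobesh, zotodod → hazotododesh) add ha- … -esh around the stem.
So kapboz → hakapbozesh.

hakapbozesh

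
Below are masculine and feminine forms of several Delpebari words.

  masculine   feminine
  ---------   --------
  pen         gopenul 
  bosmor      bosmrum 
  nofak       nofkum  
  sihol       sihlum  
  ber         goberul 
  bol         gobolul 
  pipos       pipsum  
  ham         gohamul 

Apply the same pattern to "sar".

gosarul

bosmor and ber both end in -r yet inflect differently (bosmrum, goberul), so the final letter is not what conditions the rule; the number of vowels is.
"sar" has 1 vowel. The stems with 1 vowel (pen → gopenul, ber → goberul, bol → gobolul) add go- … -ul around the stem.
So sar → gosarul.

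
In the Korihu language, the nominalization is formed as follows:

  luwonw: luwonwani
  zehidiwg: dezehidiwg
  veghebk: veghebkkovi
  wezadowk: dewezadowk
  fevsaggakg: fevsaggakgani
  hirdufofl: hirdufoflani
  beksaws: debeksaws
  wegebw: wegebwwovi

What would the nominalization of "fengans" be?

"fengans" has second-to-last letter 'n'. The one such stem in the data (luwonw → luwonwani) adds -ani, so the same rule applies.
The other patterns: stems whose second-to-last letter is 'b' double the final consonant and add -ovi; stems whose second-to-last letter is 'w' add the prefix de-.
So fengans → fengansani.

fengansani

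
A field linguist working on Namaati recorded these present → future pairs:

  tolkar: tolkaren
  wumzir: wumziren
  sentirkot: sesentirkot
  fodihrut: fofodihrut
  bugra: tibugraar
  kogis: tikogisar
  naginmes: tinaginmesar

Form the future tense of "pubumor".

"pubumor" ends in -r. The stems ending in -r (tolkar → tolkaren, wumzir → wumziren) add -en.
The other patterns: stems ending in -t repeat the first consonant+vowel as a prefix; stems ending in -a or -s add ti- … -ar around the stem.
So pubumor → pubumoren.

pubumoren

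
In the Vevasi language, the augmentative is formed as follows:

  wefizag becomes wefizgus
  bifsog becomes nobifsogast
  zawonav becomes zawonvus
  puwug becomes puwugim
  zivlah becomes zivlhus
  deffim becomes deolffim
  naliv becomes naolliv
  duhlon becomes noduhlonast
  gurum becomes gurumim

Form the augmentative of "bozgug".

bozgugim

bifsog and wefizag both end in -g yet inflect differently (nobifsogast, wefizgus), so the final letter is not what conditions the rule; the last vowel is.
"bozgug" has last vowel 'u'. The stems whose last vowel is 'u' (puwug → puwugim, gurum → gurumim) add -im.
The other patterns: stems whose last vowel is 'o' add no- … -ast around the stem; stems whose last vowel is 'a' delete the last vowel and add -us; stems whose last vowel is 'i' insert -ol- after the first vowel.
So bozgug → bozgugim.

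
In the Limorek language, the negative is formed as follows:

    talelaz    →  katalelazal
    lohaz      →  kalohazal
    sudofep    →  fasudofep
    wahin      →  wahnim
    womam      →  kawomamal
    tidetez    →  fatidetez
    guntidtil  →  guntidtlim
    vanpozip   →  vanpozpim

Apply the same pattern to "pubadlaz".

kapubadlazal

"pubadlaz" has last vowel 'a'. The stems whose last vowel is 'a' (lohaz → kalohazal, talelaz → katalelazal, womam → kawomamal) add ka- … -al around the stem.
The other patterns: stems whose last vowel is 'i' delete the last vowel and add -im; stems whose last vowel is 'e' add the prefix fa-.
So pubadlaz → kapubadlazal.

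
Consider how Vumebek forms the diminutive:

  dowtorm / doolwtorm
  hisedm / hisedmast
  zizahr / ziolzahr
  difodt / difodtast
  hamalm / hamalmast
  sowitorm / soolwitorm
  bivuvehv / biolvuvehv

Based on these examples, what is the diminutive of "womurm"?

"womurm" has second-to-last letter 'r'. The stems whose second-to-last letter is 'r' (sowitorm → soolwitorm, dowtorm → doolwtorm) insert -ol- after the first vowel.
So womurm → woolmurm.

woolmurm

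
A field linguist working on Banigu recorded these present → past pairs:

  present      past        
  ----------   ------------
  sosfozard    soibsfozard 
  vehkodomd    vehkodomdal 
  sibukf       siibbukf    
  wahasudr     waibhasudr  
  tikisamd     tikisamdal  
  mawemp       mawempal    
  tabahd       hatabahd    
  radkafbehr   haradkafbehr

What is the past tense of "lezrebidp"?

leibzrebidp

"lezrebidp" has second-to-last letter 'd'. The one such stem in the data (wahasudr → waibhasudr) inserts -ib- after the first vowel (as do sibukf, sosfozard), so the same rule applies.
So lezrebidp → leibzrebidp.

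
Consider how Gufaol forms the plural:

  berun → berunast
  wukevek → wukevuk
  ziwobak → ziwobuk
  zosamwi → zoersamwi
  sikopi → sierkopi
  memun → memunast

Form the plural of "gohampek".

"gohampek" ends in -k. The stems ending in -k (wukevek → wukevuk, ziwobak → ziwobuk) change the last vowel to 'u'.
The other patterns: stems ending in -n add -ast; stems ending in -i insert -er- after the first vowel.
So gohampek → gohampuk.

gohampuk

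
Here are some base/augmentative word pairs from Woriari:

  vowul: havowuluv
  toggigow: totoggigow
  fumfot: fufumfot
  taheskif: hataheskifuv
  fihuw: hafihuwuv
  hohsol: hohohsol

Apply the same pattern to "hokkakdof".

hohokkakdof

toggigow and fihuw both end in -w yet inflect differently (totoggigow, hafihuwuv), so the final letter is not what conditions the rule; the last vowel is.
"hokkakdof" has last vowel 'o'. The stems whose last vowel is 'o' (fumfot → fufumfot, toggigow → totoggigow, hohsol → hohohsol) repeat the first consonant+vowel as a prefix.
So hokkakdof → hohokkakdof.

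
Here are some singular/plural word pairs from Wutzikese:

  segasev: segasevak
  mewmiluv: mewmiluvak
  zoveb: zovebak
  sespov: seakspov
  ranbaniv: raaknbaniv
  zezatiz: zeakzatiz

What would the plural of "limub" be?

segasev and sespov both end in -v yet inflect differently (segasevak, seakspov), so the final letter is not what conditions the rule; the last vowel is.
"limub" has last vowel 'u'. The one such stem in the data (mewmiluv → mewmiluvak) adds -ak, so the same rule applies.
The other pattern: stems whose last vowel is 'i' or 'o' insert -ak- after the first vowel.
So limub → limubak.

limubak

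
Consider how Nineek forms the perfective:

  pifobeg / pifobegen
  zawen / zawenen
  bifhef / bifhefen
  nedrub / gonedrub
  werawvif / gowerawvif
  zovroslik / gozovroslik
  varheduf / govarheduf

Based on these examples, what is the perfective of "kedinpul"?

bifhef and werawvif both end in -f yet inflect differently (bifhefen, gowerawvif), so the final letter is not what conditions the rule; the last vowel is.
"kedinpul" has last vowel 'u'. The stems whose last vowel is 'u' (nedrub → gonedrub, varheduf → govarheduf) add the prefix go-.
So kedinpul → gokedinpul.

gokedinpul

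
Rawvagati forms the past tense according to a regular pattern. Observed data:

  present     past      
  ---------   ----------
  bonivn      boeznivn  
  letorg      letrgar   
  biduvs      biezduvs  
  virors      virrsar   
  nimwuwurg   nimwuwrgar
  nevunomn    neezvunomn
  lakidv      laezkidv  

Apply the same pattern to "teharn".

virors and biduvs both end in -s yet inflect differently (virrsar, biezduvs), so the final letter is not what conditions the rule; the second-to-last letter is.
"teharn" has second-to-last letter 'r'. The stems whose second-to-last letter is 'r' (nimwuwurg → nimwuwrgar, virors → virrsar, letorg → letrgar) delete the last vowel and add -ar.
The other pattern: stems whose second-to-last letter is 'd', 'm' or 'v' insert -ez- after the first vowel.
So teharn → tehrnar.

tehrnar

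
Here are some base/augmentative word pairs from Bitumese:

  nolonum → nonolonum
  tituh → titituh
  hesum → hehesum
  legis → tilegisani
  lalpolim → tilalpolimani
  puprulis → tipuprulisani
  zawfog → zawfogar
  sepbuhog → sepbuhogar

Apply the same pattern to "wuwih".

nolonum and lalpolim both end in -m yet inflect differently (nonolonum, tilalpolimani), so the final letter is not what conditions the rule; the last vowel is.
"wuwih" has last vowel 'i'. The stems whose last vowel is 'i' (legis → tilegisani, lalpolim → tilalpolimani, puprulis → tipuprulisani) add ti- … -ani around the stem.
The other patterns: stems whose last vowel is 'u' repeat the first consonant+vowel as a prefix; stems whose last vowel is 'o' add -ar.
So wuwih → tiwuwihani.

tiwuwihani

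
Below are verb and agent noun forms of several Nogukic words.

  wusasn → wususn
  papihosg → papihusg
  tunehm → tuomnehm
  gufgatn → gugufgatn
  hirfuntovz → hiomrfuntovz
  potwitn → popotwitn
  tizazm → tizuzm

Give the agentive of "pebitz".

potwitn and wusasn both end in -n yet inflect differently (popotwitn, wususn), so the final letter is not what conditions the rule; the second-to-last letter is.
"pebitz" has second-to-last letter 't'. The stems whose second-to-last letter is 't' (potwitn → popotwitn, gufgatn → gugufgatn) repeat the first consonant+vowel as a prefix.
The other patterns: stems whose second-to-last letter is 'h' or 'v' insert -om- after the first vowel; stems whose second-to-last letter is 's' or 'z' change the last vowel to 'u'.
So pebitz → pepebitz.

pepebitz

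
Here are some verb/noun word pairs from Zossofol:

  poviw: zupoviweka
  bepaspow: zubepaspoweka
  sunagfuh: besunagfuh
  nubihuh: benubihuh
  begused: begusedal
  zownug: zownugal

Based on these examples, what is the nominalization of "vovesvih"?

sunagfuh and zownug both have last vowel 'u' yet inflect differently (besunagfuh, zownugal), so the last vowel is not what conditions the rule; the final letter is.
"vovesvih" ends in -h. The stems ending in -h (sunagfuh → besunagfuh, nubihuh → benubihuh) add the prefix be-.
The other patterns: stems ending in -w add zu- … -eka around the stem; stems ending in -d or -g add -al.
So vovesvih → bevovesvih.

bevovesvih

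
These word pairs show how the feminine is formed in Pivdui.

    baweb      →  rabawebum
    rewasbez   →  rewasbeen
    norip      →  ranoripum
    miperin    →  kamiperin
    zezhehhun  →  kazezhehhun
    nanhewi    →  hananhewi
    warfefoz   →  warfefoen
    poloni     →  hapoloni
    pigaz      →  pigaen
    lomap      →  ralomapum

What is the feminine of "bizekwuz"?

nanhewi and miperin both have last vowel 'i' yet inflect differently (hananhewi, kamiperin), so the last vowel is not what conditions the rule; the final letter is.
"bizekwuz" ends in -z. The stems ending in -z (rewasbez → rewasbeen, warfefoz → warfefoen, pigaz → pigaen) drop the final letter and add -en.
The other patterns: stems ending in -i add the prefix ha-; stems ending in -n add the prefix ka-; stems ending in -b or -p add ra- … -um around the stem.
So bizekwuz → bizekwuen.

bizekwuen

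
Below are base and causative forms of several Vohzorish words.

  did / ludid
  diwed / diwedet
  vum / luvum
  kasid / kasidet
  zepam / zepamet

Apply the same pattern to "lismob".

did and kasid both end in -d yet inflect differently (ludid, kasidet), so the final letter is not what conditions the rule; the number of vowels is.
"lismob" has 2 vowels. The stems with 2 vowels (kasid → kasidet, diwed → diwedet, zepam → zepamet) add -et.
So lismob → lismobet.

lismobet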